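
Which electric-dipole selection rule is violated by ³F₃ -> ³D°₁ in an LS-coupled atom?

the ΔJ = 0, ±1 rule

Initial level: S=1, L=3, J=3, parity even. Final level: S=1, L=2, J=1, parity odd.
ΔS = 0: S: 1 → 1 — ✓.
ΔL = 0, ±1 (not L=0↔0): L: 3 → 2, ΔL = -1 — ✓.
ΔJ = 0, ±1 (not J=0↔0): J: 3 → 1, ΔJ = -2 — ✗.
Parity must change: even → odd — ✓.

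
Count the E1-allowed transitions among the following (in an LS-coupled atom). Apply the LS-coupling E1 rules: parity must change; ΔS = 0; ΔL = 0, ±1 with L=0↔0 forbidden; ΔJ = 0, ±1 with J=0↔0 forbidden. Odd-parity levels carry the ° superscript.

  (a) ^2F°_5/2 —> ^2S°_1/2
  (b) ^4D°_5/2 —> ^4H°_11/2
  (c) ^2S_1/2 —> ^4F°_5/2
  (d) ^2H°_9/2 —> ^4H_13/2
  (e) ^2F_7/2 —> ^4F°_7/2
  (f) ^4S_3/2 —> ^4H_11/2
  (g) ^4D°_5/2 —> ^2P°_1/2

(a) forbidden (parity, ΔL, ΔJ fail)
(b) forbidden (parity, ΔL, ΔJ fail)
(c) forbidden (ΔS, ΔL, ΔJ fail)
(d) forbidden (ΔS, ΔJ fail)
(e) forbidden (ΔS fails)
(f) forbidden (parity, ΔL, ΔJ fail)
(g) forbidden (parity, ΔS, ΔJ fail)
Total allowed: 0 of 7.

0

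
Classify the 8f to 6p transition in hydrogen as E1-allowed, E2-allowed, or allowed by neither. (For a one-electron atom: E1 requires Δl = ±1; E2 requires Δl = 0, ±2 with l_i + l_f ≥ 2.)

Δl = 1 − 3 = -2; l_i + l_f = 4.
E1 (Δl = ±1): not satisfied.
E2 (Δl = 0,±2, l_i+l_f ≥ 2): satisfied.

E2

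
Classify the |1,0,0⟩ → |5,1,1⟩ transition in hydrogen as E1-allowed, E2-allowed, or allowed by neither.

E1

Δl = 1 − 0 = +1; l_i + l_f = 1.
Δm_l = +1.
E1 (Δl = ±1, |Δm_l| ≤ 1): satisfied.
E2 (Δl = 0,±2, l_i+l_f ≥ 2, |Δm_l| ≤ 2): not satisfied.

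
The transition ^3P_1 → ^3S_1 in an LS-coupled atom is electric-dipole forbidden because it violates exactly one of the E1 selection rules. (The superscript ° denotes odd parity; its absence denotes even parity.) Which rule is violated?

Reading off the term symbols: S 1→1, L 1→0, J 1→1, parity even→even.
Parity must change: even → even — ✗.
ΔS = 0: S: 1 → 1 — ✓.
ΔL = 0, ±1 (not L=0↔0): L: 1 → 0, ΔL = -1 — ✓.
ΔJ = 0, ±1 (not J=0↔0): J: 1 → 1, ΔJ = +0 — ✓.

parity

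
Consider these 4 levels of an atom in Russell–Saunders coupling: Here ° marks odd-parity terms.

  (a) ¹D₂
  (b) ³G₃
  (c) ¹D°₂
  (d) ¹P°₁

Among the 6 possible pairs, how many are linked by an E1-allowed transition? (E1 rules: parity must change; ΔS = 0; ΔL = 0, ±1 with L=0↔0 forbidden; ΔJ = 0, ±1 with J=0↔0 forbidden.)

(a)–(b): forbidden (parity, ΔS, ΔL).
(a)–(c): allowed.
(a)–(d): allowed.
(b)–(c): forbidden (ΔS, ΔL).
(b)–(d): forbidden (ΔS, ΔL, ΔJ).
(c)–(d): forbidden (parity).
Allowed pairs: 2 of 6.

2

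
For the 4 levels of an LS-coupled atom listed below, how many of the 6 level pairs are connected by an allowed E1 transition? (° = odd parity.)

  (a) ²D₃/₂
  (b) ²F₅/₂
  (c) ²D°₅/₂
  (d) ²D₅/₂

3

(a)–(b): forbidden (parity).
(a)–(c): allowed.
(a)–(d): forbidden (parity).
(b)–(c): allowed.
(b)–(d): forbidden (parity).
(c)–(d): allowed.
Allowed pairs: 3 of 6.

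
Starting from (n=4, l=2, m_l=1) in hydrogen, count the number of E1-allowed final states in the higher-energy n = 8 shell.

E1 requires Δl = ±1, so l_f ∈ {1, 3}; with 0 ≤ l_f ≤ n_f−1 = 7, the allowed l_f values are {1, 3}.
For l_f = 1: m_f ∈ {m_i−1, m_i, m_i+1} ∩ [−1, 1] = {0, 1} → 2 states.
For l_f = 3: m_f ∈ {m_i−1, m_i, m_i+1} ∩ [−3, 3] = {0, 1, 2} → 3 states.
Total: 5.

5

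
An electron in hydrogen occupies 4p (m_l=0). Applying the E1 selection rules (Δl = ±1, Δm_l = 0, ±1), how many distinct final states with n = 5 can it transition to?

4

E1 requires Δl = ±1, so l_f ∈ {0, 2}; with 0 ≤ l_f ≤ n_f−1 = 4, the allowed l_f values are {0, 2}.
For l_f = 0: m_f ∈ {m_i−1, m_i, m_i+1} ∩ [−0, 0] = {0} → 1 state.
For l_f = 2: m_f ∈ {m_i−1, m_i, m_i+1} ∩ [−2, 2] = {-1, 0, 1} → 3 states.
Total: 4.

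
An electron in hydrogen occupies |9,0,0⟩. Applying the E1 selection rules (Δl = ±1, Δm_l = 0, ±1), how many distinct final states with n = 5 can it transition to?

E1 requires Δl = ±1, so l_f ∈ {-1, 1}; with 0 ≤ l_f ≤ n_f−1 = 4, the allowed l_f values are {1}.
For l_f = 1: m_f ∈ {m_i−1, m_i, m_i+1} ∩ [−1, 1] = {-1, 0, 1} → 3 states.
Total: 3.

3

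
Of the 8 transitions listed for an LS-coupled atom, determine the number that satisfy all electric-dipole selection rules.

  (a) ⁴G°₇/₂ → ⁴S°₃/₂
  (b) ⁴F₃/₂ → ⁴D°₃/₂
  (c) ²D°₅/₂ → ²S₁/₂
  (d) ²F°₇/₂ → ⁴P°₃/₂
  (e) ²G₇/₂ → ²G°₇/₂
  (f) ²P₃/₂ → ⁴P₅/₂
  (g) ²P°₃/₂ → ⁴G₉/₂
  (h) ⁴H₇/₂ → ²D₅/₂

2

(a) forbidden (parity, ΔL, ΔJ fail)
(b) allowed
(c) forbidden (ΔL, ΔJ fail)
(d) forbidden (parity, ΔS, ΔL, ΔJ fail)
(e) allowed
(f) forbidden (parity, ΔS fail)
(g) forbidden (ΔS, ΔL, ΔJ fail)
(h) forbidden (parity, ΔS, ΔL fail)
Total allowed: 2 of 8.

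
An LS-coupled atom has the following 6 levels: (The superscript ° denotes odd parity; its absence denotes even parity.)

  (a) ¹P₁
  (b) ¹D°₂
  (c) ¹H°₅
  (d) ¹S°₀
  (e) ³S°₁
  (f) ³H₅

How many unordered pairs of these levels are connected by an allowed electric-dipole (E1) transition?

(a)–(b): allowed.
(a)–(c): forbidden (ΔL, ΔJ).
(a)–(d): allowed.
(a)–(e): forbidden (ΔS).
(a)–(f): forbidden (parity, ΔS, ΔL, ΔJ).
(b)–(c): forbidden (parity, ΔL, ΔJ).
(b)–(d): forbidden (parity, ΔL, ΔJ).
(b)–(e): forbidden (parity, ΔS, ΔL).
(b)–(f): forbidden (ΔS, ΔL, ΔJ).
(c)–(d): forbidden (parity, ΔL, ΔJ).
(c)–(e): forbidden (parity, ΔS, ΔL, ΔJ).
(c)–(f): forbidden (ΔS).
(d)–(e): forbidden (parity, ΔS, ΔL).
(d)–(f): forbidden (ΔS, ΔL, ΔJ).
(e)–(f): forbidden (ΔL, ΔJ).
Allowed pairs: 2 of 15.

2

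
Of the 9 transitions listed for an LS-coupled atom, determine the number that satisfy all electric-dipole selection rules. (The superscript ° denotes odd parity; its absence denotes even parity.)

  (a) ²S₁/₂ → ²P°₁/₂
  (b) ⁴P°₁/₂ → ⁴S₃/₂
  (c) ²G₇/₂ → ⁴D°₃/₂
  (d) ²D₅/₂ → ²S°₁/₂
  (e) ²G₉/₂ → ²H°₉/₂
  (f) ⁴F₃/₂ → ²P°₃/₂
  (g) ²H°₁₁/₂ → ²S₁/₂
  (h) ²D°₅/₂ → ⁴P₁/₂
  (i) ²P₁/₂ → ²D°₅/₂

3

(a) allowed
(b) allowed
(c) forbidden (ΔS, ΔL, ΔJ fail)
(d) forbidden (ΔL, ΔJ fail)
(e) allowed
(f) forbidden (ΔS, ΔL fail)
(g) forbidden (ΔL, ΔJ fail)
(h) forbidden (ΔS, ΔJ fail)
(i) forbidden (ΔJ fails)
Total allowed: 3 of 9.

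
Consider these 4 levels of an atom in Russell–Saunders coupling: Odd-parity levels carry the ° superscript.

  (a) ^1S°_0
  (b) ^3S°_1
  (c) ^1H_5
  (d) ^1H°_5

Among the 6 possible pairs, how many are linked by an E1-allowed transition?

(a)–(b): forbidden (parity, ΔS, ΔL).
(a)–(c): forbidden (ΔL, ΔJ).
(a)–(d): forbidden (parity, ΔL, ΔJ).
(b)–(c): forbidden (ΔS, ΔL, ΔJ).
(b)–(d): forbidden (parity, ΔS, ΔL, ΔJ).
(c)–(d): allowed.
Allowed pairs: 1 of 6.

1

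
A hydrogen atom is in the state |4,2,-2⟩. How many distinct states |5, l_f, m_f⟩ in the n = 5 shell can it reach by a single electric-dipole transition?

E1 requires Δl = ±1, so l_f ∈ {1, 3}; with 0 ≤ l_f ≤ n_f−1 = 4, the allowed l_f values are {1, 3}.
For l_f = 1: m_f ∈ {m_i−1, m_i, m_i+1} ∩ [−1, 1] = {-1} → 1 state.
For l_f = 3: m_f ∈ {m_i−1, m_i, m_i+1} ∩ [−3, 3] = {-3, -2, -1} → 3 states.
Total: 4.

4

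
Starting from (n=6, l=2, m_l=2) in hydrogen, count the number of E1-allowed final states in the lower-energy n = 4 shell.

E1 requires Δl = ±1, so l_f ∈ {1, 3}; with 0 ≤ l_f ≤ n_f−1 = 3, the allowed l_f values are {1, 3}.
For l_f = 1: m_f ∈ {m_i−1, m_i, m_i+1} ∩ [−1, 1] = {1} → 1 state.
For l_f = 3: m_f ∈ {m_i−1, m_i, m_i+1} ∩ [−3, 3] = {1, 2, 3} → 3 states.
Total: 4.

4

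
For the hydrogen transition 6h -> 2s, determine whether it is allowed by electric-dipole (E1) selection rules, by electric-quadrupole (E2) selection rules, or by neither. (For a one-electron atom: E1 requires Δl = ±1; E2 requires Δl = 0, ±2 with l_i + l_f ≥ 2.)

neither

Δl = 0 − 5 = -5; l_i + l_f = 5.
E1 (Δl = ±1): not satisfied.
E2 (Δl = 0,±2, l_i+l_f ≥ 2): not satisfied.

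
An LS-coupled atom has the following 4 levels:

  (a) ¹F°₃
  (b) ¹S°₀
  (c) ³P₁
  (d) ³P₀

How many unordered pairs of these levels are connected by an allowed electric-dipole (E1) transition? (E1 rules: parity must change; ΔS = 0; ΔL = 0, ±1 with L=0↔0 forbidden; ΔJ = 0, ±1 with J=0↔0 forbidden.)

0

(a)–(b): forbidden (parity, ΔL, ΔJ).
(a)–(c): forbidden (ΔS, ΔL, ΔJ).
(a)–(d): forbidden (ΔS, ΔL, ΔJ).
(b)–(c): forbidden (ΔS).
(b)–(d): forbidden (ΔS, ΔJ).
(c)–(d): forbidden (parity).
Allowed pairs: 0 of 6.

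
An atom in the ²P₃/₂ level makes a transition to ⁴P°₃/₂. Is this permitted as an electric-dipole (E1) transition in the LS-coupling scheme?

Initial level: S=1/2, L=1, J=3/2, parity even. Final level: S=3/2, L=1, J=3/2, parity odd.
Parity must change: even → odd — satisfied.
ΔS = 0: S: 1/2 → 3/2 — violated.
ΔL = 0, ±1 (not L=0↔0): L: 1 → 1, ΔL = +0 — satisfied.
ΔJ = 0, ±1 (not J=0↔0): J: 3/2 → 3/2, ΔJ = +0 — satisfied.
Rule(s) violated: ΔS.

forbidden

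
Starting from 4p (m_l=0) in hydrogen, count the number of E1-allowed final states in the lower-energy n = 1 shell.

E1 requires Δl = ±1, so l_f ∈ {0, 2}; with 0 ≤ l_f ≤ n_f−1 = 0, the allowed l_f values are {0}.
For l_f = 0: m_f ∈ {m_i−1, m_i, m_i+1} ∩ [−0, 0] = {0} → 1 state.
Total: 1.

1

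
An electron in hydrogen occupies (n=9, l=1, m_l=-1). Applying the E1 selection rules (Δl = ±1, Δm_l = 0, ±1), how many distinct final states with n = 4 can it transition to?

E1 requires Δl = ±1, so l_f ∈ {0, 2}; with 0 ≤ l_f ≤ n_f−1 = 3, the allowed l_f values are {0, 2}.
For l_f = 0: m_f ∈ {m_i−1, m_i, m_i+1} ∩ [−0, 0] = {0} → 1 state.
For l_f = 2: m_f ∈ {m_i−1, m_i, m_i+1} ∩ [−2, 2] = {-2, -1, 0} → 3 states.
Total: 4.

4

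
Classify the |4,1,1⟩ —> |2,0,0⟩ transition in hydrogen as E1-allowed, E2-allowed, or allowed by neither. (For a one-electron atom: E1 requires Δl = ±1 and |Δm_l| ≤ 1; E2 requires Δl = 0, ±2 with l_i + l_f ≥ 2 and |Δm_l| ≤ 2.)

Δl = 0 − 1 = -1; l_i + l_f = 1.
Δm_l = -1.
E1 (Δl = ±1, |Δm_l| ≤ 1): satisfied.
E2 (Δl = 0,±2, l_i+l_f ≥ 2, |Δm_l| ≤ 2): not satisfied.

E1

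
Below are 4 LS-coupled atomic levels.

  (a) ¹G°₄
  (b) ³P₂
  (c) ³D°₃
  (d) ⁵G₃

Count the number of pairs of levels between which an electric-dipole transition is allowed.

1

(a)–(b): forbidden (ΔS, ΔL, ΔJ).
(a)–(c): forbidden (parity, ΔS, ΔL).
(a)–(d): forbidden (ΔS).
(b)–(c): allowed.
(b)–(d): forbidden (parity, ΔS, ΔL).
(c)–(d): forbidden (ΔS, ΔL).
Allowed pairs: 1 of 6.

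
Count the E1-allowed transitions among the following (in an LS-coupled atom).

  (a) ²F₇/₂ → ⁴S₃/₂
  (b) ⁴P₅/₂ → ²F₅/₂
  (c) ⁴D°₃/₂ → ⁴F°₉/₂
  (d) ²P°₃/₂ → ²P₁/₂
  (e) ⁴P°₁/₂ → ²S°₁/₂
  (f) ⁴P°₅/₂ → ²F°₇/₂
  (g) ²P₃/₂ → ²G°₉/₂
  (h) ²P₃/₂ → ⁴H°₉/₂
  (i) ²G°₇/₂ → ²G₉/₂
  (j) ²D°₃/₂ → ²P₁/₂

3

(a) forbidden (parity, ΔS, ΔL, ΔJ fail)
(b) forbidden (parity, ΔS, ΔL fail)
(c) forbidden (parity, ΔJ fail)
(d) allowed
(e) forbidden (parity, ΔS fail)
(f) forbidden (parity, ΔS, ΔL fail)
(g) forbidden (ΔL, ΔJ fail)
(h) forbidden (ΔS, ΔL, ΔJ fail)
(i) allowed
(j) allowed
Total allowed: 3 of 10.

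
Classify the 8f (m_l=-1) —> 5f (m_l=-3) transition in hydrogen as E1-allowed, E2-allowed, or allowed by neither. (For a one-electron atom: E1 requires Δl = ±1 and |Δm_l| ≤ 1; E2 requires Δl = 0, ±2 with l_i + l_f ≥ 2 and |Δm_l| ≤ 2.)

E2

Δl = 3 − 3 = +0; l_i + l_f = 6.
Δm_l = -2.
E1 (Δl = ±1, |Δm_l| ≤ 1): not satisfied.
E2 (Δl = 0,±2, l_i+l_f ≥ 2, |Δm_l| ≤ 2): satisfied.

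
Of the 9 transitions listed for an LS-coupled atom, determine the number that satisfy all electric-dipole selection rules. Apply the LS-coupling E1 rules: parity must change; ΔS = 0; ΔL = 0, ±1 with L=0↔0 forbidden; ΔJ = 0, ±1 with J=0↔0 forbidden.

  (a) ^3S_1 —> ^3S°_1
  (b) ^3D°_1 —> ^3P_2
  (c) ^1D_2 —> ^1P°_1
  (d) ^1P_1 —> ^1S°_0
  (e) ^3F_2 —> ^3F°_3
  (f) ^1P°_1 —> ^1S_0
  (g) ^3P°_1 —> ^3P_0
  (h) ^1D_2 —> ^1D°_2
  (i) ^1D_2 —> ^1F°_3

8

(a) forbidden (ΔL fails)
(b) allowed
(c) allowed
(d) allowed
(e) allowed
(f) allowed
(g) allowed
(h) allowed
(i) allowed
Total allowed: 8 of 9.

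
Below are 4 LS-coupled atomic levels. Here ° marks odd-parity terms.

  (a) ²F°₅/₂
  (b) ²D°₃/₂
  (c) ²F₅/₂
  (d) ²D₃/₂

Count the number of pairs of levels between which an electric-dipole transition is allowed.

4

(a)–(b): forbidden (parity).
(a)–(c): allowed.
(a)–(d): allowed.
(b)–(c): allowed.
(b)–(d): allowed.
(c)–(d): forbidden (parity).
Allowed pairs: 4 of 6.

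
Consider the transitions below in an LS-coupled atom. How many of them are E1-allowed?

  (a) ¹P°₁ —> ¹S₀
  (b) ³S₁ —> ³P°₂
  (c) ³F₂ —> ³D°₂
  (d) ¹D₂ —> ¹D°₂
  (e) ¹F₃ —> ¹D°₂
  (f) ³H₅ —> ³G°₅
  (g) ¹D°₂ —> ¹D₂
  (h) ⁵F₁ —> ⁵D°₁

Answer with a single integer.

(a) allowed
(b) allowed
(c) allowed
(d) allowed
(e) allowed
(f) allowed
(g) allowed
(h) allowed
Total allowed: 8 of 8.

8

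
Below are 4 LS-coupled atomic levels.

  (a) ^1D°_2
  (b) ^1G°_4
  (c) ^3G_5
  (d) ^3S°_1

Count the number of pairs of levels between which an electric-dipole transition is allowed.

0

(a)–(b): forbidden (parity, ΔL, ΔJ).
(a)–(c): forbidden (ΔS, ΔL, ΔJ).
(a)–(d): forbidden (parity, ΔS, ΔL).
(b)–(c): forbidden (ΔS).
(b)–(d): forbidden (parity, ΔS, ΔL, ΔJ).
(c)–(d): forbidden (ΔL, ΔJ).
Allowed pairs: 0 of 6.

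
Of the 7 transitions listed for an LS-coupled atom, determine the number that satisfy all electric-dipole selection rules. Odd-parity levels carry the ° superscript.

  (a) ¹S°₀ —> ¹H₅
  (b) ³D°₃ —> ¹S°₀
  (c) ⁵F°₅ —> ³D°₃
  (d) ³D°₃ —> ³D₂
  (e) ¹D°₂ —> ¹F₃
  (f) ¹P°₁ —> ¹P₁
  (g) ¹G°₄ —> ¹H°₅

3

(a) forbidden (ΔL, ΔJ fail)
(b) forbidden (parity, ΔS, ΔL, ΔJ fail)
(c) forbidden (parity, ΔS, ΔJ fail)
(d) allowed
(e) allowed
(f) allowed
(g) forbidden (parity fails)
Total allowed: 3 of 7.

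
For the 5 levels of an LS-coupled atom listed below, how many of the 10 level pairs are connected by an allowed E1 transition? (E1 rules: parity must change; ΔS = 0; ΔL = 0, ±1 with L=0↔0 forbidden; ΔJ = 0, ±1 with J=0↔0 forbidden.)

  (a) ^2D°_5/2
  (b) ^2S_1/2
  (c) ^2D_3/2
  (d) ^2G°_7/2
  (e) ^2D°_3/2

2

(a)–(b): forbidden (ΔL, ΔJ).
(a)–(c): allowed.
(a)–(d): forbidden (parity, ΔL).
(a)–(e): forbidden (parity).
(b)–(c): forbidden (parity, ΔL).
(b)–(d): forbidden (ΔL, ΔJ).
(b)–(e): forbidden (ΔL).
(c)–(d): forbidden (ΔL, ΔJ).
(c)–(e): allowed.
(d)–(e): forbidden (parity, ΔL, ΔJ).
Allowed pairs: 2 of 10.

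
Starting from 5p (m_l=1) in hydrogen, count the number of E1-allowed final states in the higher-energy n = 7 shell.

4

E1 requires Δl = ±1, so l_f ∈ {0, 2}; with 0 ≤ l_f ≤ n_f−1 = 6, the allowed l_f values are {0, 2}.
For l_f = 0: m_f ∈ {m_i−1, m_i, m_i+1} ∩ [−0, 0] = {0} → 1 state.
For l_f = 2: m_f ∈ {m_i−1, m_i, m_i+1} ∩ [−2, 2] = {0, 1, 2} → 3 states.
Total: 4.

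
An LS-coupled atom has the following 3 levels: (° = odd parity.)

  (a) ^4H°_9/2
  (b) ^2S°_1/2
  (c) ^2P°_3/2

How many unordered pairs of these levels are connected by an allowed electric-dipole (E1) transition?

0

(a)–(b): forbidden (parity, ΔS, ΔL, ΔJ).
(a)–(c): forbidden (parity, ΔS, ΔL, ΔJ).
(b)–(c): forbidden (parity).
Allowed pairs: 0 of 3.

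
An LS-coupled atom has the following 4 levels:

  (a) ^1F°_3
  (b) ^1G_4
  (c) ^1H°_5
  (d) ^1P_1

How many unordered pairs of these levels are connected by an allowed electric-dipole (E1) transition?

(a)–(b): allowed.
(a)–(c): forbidden (parity, ΔL, ΔJ).
(a)–(d): forbidden (ΔL, ΔJ).
(b)–(c): allowed.
(b)–(d): forbidden (parity, ΔL, ΔJ).
(c)–(d): forbidden (ΔL, ΔJ).
Allowed pairs: 2 of 6.

2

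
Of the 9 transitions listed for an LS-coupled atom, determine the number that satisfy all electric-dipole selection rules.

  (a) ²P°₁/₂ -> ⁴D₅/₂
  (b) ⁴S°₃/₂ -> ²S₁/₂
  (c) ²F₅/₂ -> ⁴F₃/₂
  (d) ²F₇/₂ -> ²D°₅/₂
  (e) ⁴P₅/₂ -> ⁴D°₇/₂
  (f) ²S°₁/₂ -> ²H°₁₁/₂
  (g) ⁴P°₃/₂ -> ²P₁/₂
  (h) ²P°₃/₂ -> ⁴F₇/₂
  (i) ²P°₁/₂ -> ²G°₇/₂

(a) forbidden (ΔS, ΔJ fail)
(b) forbidden (ΔS, ΔL fail)
(c) forbidden (parity, ΔS fail)
(d) allowed
(e) allowed
(f) forbidden (parity, ΔL, ΔJ fail)
(g) forbidden (ΔS fails)
(h) forbidden (ΔS, ΔL, ΔJ fail)
(i) forbidden (parity, ΔL, ΔJ fail)
Total allowed: 2 of 9.

2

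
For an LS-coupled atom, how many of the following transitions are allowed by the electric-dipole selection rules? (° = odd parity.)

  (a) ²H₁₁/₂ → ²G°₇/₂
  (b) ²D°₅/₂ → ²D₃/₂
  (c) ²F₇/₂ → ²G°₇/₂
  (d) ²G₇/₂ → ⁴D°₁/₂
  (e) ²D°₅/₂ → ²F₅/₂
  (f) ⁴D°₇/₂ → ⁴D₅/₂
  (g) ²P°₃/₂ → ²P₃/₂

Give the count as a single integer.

5

(a) forbidden (ΔJ fails)
(b) allowed
(c) allowed
(d) forbidden (ΔS, ΔL, ΔJ fail)
(e) allowed
(f) allowed
(g) allowed
Total allowed: 5 of 7.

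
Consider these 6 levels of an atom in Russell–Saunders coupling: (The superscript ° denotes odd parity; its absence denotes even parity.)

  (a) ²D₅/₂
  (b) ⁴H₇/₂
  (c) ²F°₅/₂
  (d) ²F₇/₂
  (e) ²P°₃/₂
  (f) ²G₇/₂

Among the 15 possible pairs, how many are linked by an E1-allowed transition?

(a)–(b): forbidden (parity, ΔS, ΔL).
(a)–(c): allowed.
(a)–(d): forbidden (parity).
(a)–(e): allowed.
(a)–(f): forbidden (parity, ΔL).
(b)–(c): forbidden (ΔS, ΔL).
(b)–(d): forbidden (parity, ΔS, ΔL).
(b)–(e): forbidden (ΔS, ΔL, ΔJ).
(b)–(f): forbidden (parity, ΔS).
(c)–(d): allowed.
(c)–(e): forbidden (parity, ΔL).
(c)–(f): allowed.
(d)–(e): forbidden (ΔL, ΔJ).
(d)–(f): forbidden (parity).
(e)–(f): forbidden (ΔL, ΔJ).
Allowed pairs: 4 of 15.

4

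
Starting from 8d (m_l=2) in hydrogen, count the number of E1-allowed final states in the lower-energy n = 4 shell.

4

E1 requires Δl = ±1, so l_f ∈ {1, 3}; with 0 ≤ l_f ≤ n_f−1 = 3, the allowed l_f values are {1, 3}.
For l_f = 1: m_f ∈ {m_i−1, m_i, m_i+1} ∩ [−1, 1] = {1} → 1 state.
For l_f = 3: m_f ∈ {m_i−1, m_i, m_i+1} ∩ [−3, 3] = {1, 2, 3} → 3 states.
Total: 4.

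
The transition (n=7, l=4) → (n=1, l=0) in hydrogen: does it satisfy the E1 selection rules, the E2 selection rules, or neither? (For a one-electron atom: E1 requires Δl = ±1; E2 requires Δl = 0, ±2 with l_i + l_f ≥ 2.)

neither

Δl = 0 − 4 = -4; l_i + l_f = 4.
E1 (Δl = ±1): not satisfied.
E2 (Δl = 0,±2, l_i+l_f ≥ 2): not satisfied.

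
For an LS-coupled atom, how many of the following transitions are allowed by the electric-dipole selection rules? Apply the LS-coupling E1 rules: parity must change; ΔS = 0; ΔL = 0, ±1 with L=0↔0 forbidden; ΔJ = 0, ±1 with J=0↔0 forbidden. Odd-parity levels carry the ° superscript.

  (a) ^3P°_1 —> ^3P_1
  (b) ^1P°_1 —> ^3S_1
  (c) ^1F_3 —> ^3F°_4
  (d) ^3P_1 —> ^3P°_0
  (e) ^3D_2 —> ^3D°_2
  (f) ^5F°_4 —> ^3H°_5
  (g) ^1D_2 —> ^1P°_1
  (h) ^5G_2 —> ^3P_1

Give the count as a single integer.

(a) allowed
(b) forbidden (ΔS fails)
(c) forbidden (ΔS fails)
(d) allowed
(e) allowed
(f) forbidden (parity, ΔS, ΔL fail)
(g) allowed
(h) forbidden (parity, ΔS, ΔL fail)
Total allowed: 4 of 8.

4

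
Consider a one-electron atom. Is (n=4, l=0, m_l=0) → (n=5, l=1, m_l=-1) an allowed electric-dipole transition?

allowed

Δl = 1 − 0 = +1; the E1 rule Δl = ±1 is satisfied.
m_l: 0 → -1 (Δm_l = -1). |Δm_l| ≤ 1 satisfied.
All E1 selection rules are satisfied.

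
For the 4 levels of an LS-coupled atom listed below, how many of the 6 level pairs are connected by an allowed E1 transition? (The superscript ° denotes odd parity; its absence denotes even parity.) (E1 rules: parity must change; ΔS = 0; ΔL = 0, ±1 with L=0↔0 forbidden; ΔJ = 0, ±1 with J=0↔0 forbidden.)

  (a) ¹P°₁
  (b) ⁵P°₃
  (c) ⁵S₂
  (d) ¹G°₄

(a)–(b): forbidden (parity, ΔS, ΔJ).
(a)–(c): forbidden (ΔS).
(a)–(d): forbidden (parity, ΔL, ΔJ).
(b)–(c): allowed.
(b)–(d): forbidden (parity, ΔS, ΔL).
(c)–(d): forbidden (ΔS, ΔL, ΔJ).
Allowed pairs: 1 of 6.

1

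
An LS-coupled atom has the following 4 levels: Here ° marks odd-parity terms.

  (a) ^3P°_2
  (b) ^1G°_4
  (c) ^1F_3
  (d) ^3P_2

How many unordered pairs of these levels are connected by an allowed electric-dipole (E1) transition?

(a)–(b): forbidden (parity, ΔS, ΔL, ΔJ).
(a)–(c): forbidden (ΔS, ΔL).
(a)–(d): allowed.
(b)–(c): allowed.
(b)–(d): forbidden (ΔS, ΔL, ΔJ).
(c)–(d): forbidden (parity, ΔS, ΔL).
Allowed pairs: 2 of 6.

2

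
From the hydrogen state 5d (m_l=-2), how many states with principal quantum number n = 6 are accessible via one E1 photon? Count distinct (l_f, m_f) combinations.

E1 requires Δl = ±1, so l_f ∈ {1, 3}; with 0 ≤ l_f ≤ n_f−1 = 5, the allowed l_f values are {1, 3}.
For l_f = 1: m_f ∈ {m_i−1, m_i, m_i+1} ∩ [−1, 1] = {-1} → 1 state.
For l_f = 3: m_f ∈ {m_i−1, m_i, m_i+1} ∩ [−3, 3] = {-3, -2, -1} → 3 states.
Total: 4.

4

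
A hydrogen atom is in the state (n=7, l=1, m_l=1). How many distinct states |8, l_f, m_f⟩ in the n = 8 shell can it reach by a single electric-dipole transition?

4

E1 requires Δl = ±1, so l_f ∈ {0, 2}; with 0 ≤ l_f ≤ n_f−1 = 7, the allowed l_f values are {0, 2}.
For l_f = 0: m_f ∈ {m_i−1, m_i, m_i+1} ∩ [−0, 0] = {0} → 1 state.
For l_f = 2: m_f ∈ {m_i−1, m_i, m_i+1} ∩ [−2, 2] = {0, 1, 2} → 3 states.
Total: 4.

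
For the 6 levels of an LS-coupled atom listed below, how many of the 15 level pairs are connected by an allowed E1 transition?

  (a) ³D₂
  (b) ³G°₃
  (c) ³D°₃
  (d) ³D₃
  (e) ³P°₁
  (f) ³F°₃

5

(a)–(b): forbidden (ΔL).
(a)–(c): allowed.
(a)–(d): forbidden (parity).
(a)–(e): allowed.
(a)–(f): allowed.
(b)–(c): forbidden (parity, ΔL).
(b)–(d): forbidden (ΔL).
(b)–(e): forbidden (parity, ΔL, ΔJ).
(b)–(f): forbidden (parity).
(c)–(d): allowed.
(c)–(e): forbidden (parity, ΔJ).
(c)–(f): forbidden (parity).
(d)–(e): forbidden (ΔJ).
(d)–(f): allowed.
(e)–(f): forbidden (parity, ΔL, ΔJ).
Allowed pairs: 5 of 15.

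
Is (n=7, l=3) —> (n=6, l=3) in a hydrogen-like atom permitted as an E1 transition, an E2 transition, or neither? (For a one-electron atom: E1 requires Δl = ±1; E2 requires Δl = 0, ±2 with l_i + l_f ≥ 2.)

Δl = 3 − 3 = +0; l_i + l_f = 6.
E1 (Δl = ±1): not satisfied.
E2 (Δl = 0,±2, l_i+l_f ≥ 2): satisfied.

E2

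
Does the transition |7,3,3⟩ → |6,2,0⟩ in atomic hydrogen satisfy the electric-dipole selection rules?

Δl = 2 − 3 = -1; the E1 rule Δl = ±1 is satisfied.
Δm_l = 0 − (3) = -3. E1 requires Δm_l = 0, ±1: violated.
The transition is electric-dipole forbidden.

forbidden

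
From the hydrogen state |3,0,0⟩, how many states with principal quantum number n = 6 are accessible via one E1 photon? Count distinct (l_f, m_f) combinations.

E1 requires Δl = ±1, so l_f ∈ {-1, 1}; with 0 ≤ l_f ≤ n_f−1 = 5, the allowed l_f values are {1}.
For l_f = 1: m_f ∈ {m_i−1, m_i, m_i+1} ∩ [−1, 1] = {-1, 0, 1} → 3 states.
Total: 3.

3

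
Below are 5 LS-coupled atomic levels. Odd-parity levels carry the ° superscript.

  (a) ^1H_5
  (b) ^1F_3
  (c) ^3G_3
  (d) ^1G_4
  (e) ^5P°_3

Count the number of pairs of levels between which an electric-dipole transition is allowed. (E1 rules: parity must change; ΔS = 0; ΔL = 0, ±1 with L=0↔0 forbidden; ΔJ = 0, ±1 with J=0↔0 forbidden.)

0

(a)–(b): forbidden (parity, ΔL, ΔJ).
(a)–(c): forbidden (parity, ΔS, ΔJ).
(a)–(d): forbidden (parity).
(a)–(e): forbidden (ΔS, ΔL, ΔJ).
(b)–(c): forbidden (parity, ΔS).
(b)–(d): forbidden (parity).
(b)–(e): forbidden (ΔS, ΔL).
(c)–(d): forbidden (parity, ΔS).
(c)–(e): forbidden (ΔS, ΔL).
(d)–(e): forbidden (ΔS, ΔL).
Allowed pairs: 0 of 10.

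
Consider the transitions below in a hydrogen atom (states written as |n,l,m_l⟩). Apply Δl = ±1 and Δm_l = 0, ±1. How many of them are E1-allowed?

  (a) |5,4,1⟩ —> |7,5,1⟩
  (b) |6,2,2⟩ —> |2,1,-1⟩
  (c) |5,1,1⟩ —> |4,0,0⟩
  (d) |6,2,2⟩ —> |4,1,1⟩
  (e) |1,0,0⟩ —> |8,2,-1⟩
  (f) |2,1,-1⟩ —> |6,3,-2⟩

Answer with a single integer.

3

(a) allowed
(b) forbidden — Δm_l = -3 (E1 requires Δm_l = 0, ±1)
(c) allowed
(d) allowed
(e) forbidden — Δl = +2 (E1 requires Δl = ±1)
(f) forbidden — Δl = +2 (E1 requires Δl = ±1)
Total allowed: 3 of 6.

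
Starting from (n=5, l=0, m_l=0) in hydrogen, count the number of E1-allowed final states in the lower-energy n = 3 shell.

E1 requires Δl = ±1, so l_f ∈ {-1, 1}; with 0 ≤ l_f ≤ n_f−1 = 2, the allowed l_f values are {1}.
For l_f = 1: m_f ∈ {m_i−1, m_i, m_i+1} ∩ [−1, 1] = {-1, 0, 1} → 3 states.
Total: 3.

3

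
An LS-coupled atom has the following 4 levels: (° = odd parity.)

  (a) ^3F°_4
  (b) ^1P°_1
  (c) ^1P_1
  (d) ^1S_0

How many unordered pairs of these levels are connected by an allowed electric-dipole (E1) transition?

2

(a)–(b): forbidden (parity, ΔS, ΔL, ΔJ).
(a)–(c): forbidden (ΔS, ΔL, ΔJ).
(a)–(d): forbidden (ΔS, ΔL, ΔJ).
(b)–(c): allowed.
(b)–(d): allowed.
(c)–(d): forbidden (parity).
Allowed pairs: 2 of 6.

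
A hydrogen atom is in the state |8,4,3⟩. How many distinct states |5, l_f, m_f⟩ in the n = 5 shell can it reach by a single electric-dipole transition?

E1 requires Δl = ±1, so l_f ∈ {3, 5}; with 0 ≤ l_f ≤ n_f−1 = 4, the allowed l_f values are {3}.
For l_f = 3: m_f ∈ {m_i−1, m_i, m_i+1} ∩ [−3, 3] = {2, 3} → 2 states.
Total: 2.

2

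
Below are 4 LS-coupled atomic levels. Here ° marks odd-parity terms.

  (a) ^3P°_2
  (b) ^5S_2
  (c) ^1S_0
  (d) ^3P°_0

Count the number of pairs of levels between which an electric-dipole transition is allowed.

(a)–(b): forbidden (ΔS).
(a)–(c): forbidden (ΔS, ΔJ).
(a)–(d): forbidden (parity, ΔJ).
(b)–(c): forbidden (parity, ΔS, ΔL, ΔJ).
(b)–(d): forbidden (ΔS, ΔJ).
(c)–(d): forbidden (ΔS, ΔJ).
Allowed pairs: 0 of 6.

0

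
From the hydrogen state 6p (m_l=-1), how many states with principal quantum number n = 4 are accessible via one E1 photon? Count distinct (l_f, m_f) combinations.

E1 requires Δl = ±1, so l_f ∈ {0, 2}; with 0 ≤ l_f ≤ n_f−1 = 3, the allowed l_f values are {0, 2}.
For l_f = 0: m_f ∈ {m_i−1, m_i, m_i+1} ∩ [−0, 0] = {0} → 1 state.
For l_f = 2: m_f ∈ {m_i−1, m_i, m_i+1} ∩ [−2, 2] = {-2, -1, 0} → 3 states.
Total: 4.

4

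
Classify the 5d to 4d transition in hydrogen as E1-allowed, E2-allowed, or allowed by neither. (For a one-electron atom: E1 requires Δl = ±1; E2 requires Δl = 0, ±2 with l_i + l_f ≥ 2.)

E2

Δl = 2 − 2 = +0; l_i + l_f = 4.
E1 (Δl = ±1): not satisfied.
E2 (Δl = 0,±2, l_i+l_f ≥ 2): satisfied.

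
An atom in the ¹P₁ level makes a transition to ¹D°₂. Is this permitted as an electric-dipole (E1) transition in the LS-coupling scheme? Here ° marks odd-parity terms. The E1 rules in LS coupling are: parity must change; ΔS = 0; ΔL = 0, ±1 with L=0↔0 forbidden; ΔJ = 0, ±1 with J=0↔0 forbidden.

Parity must change: even → odd — passes.
ΔS = 0: S: 0 → 0 — passes.
ΔL = 0, ±1 (not L=0↔0): L: 1 → 2, ΔL = +1 — passes.
ΔJ = 0, ±1 (not J=0↔0): J: 1 → 2, ΔJ = +1 — passes.
All four E1 rules are satisfied.

allowed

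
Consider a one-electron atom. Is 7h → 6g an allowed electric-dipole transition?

allowed

Δl = 4 − 5 = -1; the E1 rule Δl = ±1 is satisfied.
All E1 selection rules are satisfied.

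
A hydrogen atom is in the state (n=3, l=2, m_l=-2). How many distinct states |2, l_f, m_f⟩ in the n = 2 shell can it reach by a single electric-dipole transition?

1

E1 requires Δl = ±1, so l_f ∈ {1, 3}; with 0 ≤ l_f ≤ n_f−1 = 1, the allowed l_f values are {1}.
For l_f = 1: m_f ∈ {m_i−1, m_i, m_i+1} ∩ [−1, 1] = {-1} → 1 state.
Total: 1.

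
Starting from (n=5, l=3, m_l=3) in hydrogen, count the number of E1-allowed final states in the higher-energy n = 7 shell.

E1 requires Δl = ±1, so l_f ∈ {2, 4}; with 0 ≤ l_f ≤ n_f−1 = 6, the allowed l_f values are {2, 4}.
For l_f = 2: m_f ∈ {m_i−1, m_i, m_i+1} ∩ [−2, 2] = {2} → 1 state.
For l_f = 4: m_f ∈ {m_i−1, m_i, m_i+1} ∩ [−4, 4] = {2, 3, 4} → 3 states.
Total: 4.

4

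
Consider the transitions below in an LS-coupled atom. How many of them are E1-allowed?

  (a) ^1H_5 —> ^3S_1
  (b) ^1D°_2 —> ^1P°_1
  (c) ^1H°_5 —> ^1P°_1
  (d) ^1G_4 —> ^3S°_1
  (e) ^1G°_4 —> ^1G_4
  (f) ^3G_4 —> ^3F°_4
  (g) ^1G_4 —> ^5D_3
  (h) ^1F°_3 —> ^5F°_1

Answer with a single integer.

(a) forbidden (parity, ΔS, ΔL, ΔJ fail)
(b) forbidden (parity fails)
(c) forbidden (parity, ΔL, ΔJ fail)
(d) forbidden (ΔS, ΔL, ΔJ fail)
(e) allowed
(f) allowed
(g) forbidden (parity, ΔS, ΔL fail)
(h) forbidden (parity, ΔS, ΔJ fail)
Total allowed: 2 of 8.

2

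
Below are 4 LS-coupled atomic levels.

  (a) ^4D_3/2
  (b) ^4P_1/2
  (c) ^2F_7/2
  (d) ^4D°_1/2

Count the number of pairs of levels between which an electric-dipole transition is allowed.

2

(a)–(b): forbidden (parity).
(a)–(c): forbidden (parity, ΔS, ΔJ).
(a)–(d): allowed.
(b)–(c): forbidden (parity, ΔS, ΔL, ΔJ).
(b)–(d): allowed.
(c)–(d): forbidden (ΔS, ΔJ).
Allowed pairs: 2 of 6.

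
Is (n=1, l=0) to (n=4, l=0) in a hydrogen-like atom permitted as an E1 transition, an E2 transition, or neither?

Δl = 0 − 0 = +0; l_i + l_f = 0.
E1 (Δl = ±1): not satisfied.
E2 (Δl = 0,±2, l_i+l_f ≥ 2): not satisfied.

neither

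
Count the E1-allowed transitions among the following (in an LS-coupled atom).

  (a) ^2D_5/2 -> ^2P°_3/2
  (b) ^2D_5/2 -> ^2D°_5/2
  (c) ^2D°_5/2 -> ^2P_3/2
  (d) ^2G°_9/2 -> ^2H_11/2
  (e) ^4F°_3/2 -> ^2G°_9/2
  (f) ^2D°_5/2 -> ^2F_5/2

5

(a) allowed
(b) allowed
(c) allowed
(d) allowed
(e) forbidden (parity, ΔS, ΔJ fail)
(f) allowed
Total allowed: 5 of 6.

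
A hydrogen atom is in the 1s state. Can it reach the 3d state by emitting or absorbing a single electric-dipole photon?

forbidden

Initial l = 0, final l = 2, so Δl = +2. E1 requires Δl = ±1: violated.
The transition is electric-dipole forbidden.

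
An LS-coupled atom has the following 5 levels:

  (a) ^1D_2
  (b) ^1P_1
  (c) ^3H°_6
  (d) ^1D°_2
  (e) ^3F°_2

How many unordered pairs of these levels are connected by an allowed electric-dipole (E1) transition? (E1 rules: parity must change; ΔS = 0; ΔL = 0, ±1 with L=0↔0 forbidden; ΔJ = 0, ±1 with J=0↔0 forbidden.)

(a)–(b): forbidden (parity).
(a)–(c): forbidden (ΔS, ΔL, ΔJ).
(a)–(d): allowed.
(a)–(e): forbidden (ΔS).
(b)–(c): forbidden (ΔS, ΔL, ΔJ).
(b)–(d): allowed.
(b)–(e): forbidden (ΔS, ΔL).
(c)–(d): forbidden (parity, ΔS, ΔL, ΔJ).
(c)–(e): forbidden (parity, ΔL, ΔJ).
(d)–(e): forbidden (parity, ΔS).
Allowed pairs: 2 of 10.

2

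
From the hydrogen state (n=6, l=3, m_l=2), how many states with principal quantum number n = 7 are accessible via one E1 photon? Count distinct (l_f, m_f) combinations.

E1 requires Δl = ±1, so l_f ∈ {2, 4}; with 0 ≤ l_f ≤ n_f−1 = 6, the allowed l_f values are {2, 4}.
For l_f = 2: m_f ∈ {m_i−1, m_i, m_i+1} ∩ [−2, 2] = {1, 2} → 2 states.
For l_f = 4: m_f ∈ {m_i−1, m_i, m_i+1} ∩ [−4, 4] = {1, 2, 3} → 3 states.
Total: 5.

5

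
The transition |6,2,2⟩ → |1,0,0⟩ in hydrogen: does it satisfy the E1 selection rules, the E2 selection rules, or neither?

E2

Δl = 0 − 2 = -2; l_i + l_f = 2.
Δm_l = -2.
E1 (Δl = ±1, |Δm_l| ≤ 1): not satisfied.
E2 (Δl = 0,±2, l_i+l_f ≥ 2, |Δm_l| ≤ 2): satisfied.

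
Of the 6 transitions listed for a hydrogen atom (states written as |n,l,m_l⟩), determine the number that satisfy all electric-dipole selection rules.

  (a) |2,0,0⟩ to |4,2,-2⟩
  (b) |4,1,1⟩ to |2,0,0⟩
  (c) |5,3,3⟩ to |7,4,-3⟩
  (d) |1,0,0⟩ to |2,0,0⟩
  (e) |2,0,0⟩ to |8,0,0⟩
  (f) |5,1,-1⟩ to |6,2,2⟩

1

(a) forbidden — Δl = +2 (E1 requires Δl = ±1); Δm_l = -2 (E1 requires Δm_l = 0, ±1)
(b) allowed
(c) forbidden — Δm_l = -6 (E1 requires Δm_l = 0, ±1)
(d) forbidden — Δl = +0 (E1 requires Δl = ±1)
(e) forbidden — Δl = +0 (E1 requires Δl = ±1)
(f) forbidden — Δm_l = +3 (E1 requires Δm_l = 0, ±1)
Total allowed: 1 of 6.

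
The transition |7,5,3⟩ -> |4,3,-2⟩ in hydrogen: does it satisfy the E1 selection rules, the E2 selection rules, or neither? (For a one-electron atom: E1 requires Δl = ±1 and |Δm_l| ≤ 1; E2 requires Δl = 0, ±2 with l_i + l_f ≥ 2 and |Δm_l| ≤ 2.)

neither

Δl = 3 − 5 = -2; l_i + l_f = 8.
Δm_l = -5.
E1 (Δl = ±1, |Δm_l| ≤ 1): not satisfied.
E2 (Δl = 0,±2, l_i+l_f ≥ 2, |Δm_l| ≤ 2): not satisfied.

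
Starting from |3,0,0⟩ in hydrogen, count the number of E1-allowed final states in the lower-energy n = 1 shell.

0

E1 requires l_f ∈ {-1, 1}, but neither lies in [0, 0], so no final state is reachable.
Total: 0.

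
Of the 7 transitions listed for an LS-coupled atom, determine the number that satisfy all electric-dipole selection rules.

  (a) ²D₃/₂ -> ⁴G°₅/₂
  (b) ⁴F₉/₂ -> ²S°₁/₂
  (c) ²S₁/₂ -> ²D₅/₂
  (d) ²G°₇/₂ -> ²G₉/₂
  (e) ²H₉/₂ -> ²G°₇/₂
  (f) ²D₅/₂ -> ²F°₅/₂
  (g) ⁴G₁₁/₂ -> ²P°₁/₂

3

(a) forbidden (ΔS, ΔL fail)
(b) forbidden (ΔS, ΔL, ΔJ fail)
(c) forbidden (parity, ΔL, ΔJ fail)
(d) allowed
(e) allowed
(f) allowed
(g) forbidden (ΔS, ΔL, ΔJ fail)
Total allowed: 3 of 7.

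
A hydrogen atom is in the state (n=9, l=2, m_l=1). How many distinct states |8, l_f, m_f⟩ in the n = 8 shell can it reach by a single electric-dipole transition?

E1 requires Δl = ±1, so l_f ∈ {1, 3}; with 0 ≤ l_f ≤ n_f−1 = 7, the allowed l_f values are {1, 3}.
For l_f = 1: m_f ∈ {m_i−1, m_i, m_i+1} ∩ [−1, 1] = {0, 1} → 2 states.
For l_f = 3: m_f ∈ {m_i−1, m_i, m_i+1} ∩ [−3, 3] = {0, 1, 2} → 3 states.
Total: 5.

5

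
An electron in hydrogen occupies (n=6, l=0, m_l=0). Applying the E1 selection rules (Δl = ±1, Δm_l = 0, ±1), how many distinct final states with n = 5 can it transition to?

E1 requires Δl = ±1, so l_f ∈ {-1, 1}; with 0 ≤ l_f ≤ n_f−1 = 4, the allowed l_f values are {1}.
For l_f = 1: m_f ∈ {m_i−1, m_i, m_i+1} ∩ [−1, 1] = {-1, 0, 1} → 3 states.
Total: 3.

3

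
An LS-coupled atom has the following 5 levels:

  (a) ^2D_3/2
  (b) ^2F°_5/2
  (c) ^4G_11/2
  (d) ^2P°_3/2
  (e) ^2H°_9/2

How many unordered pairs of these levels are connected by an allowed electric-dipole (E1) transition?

2

(a)–(b): allowed.
(a)–(c): forbidden (parity, ΔS, ΔL, ΔJ).
(a)–(d): allowed.
(a)–(e): forbidden (ΔL, ΔJ).
(b)–(c): forbidden (ΔS, ΔJ).
(b)–(d): forbidden (parity, ΔL).
(b)–(e): forbidden (parity, ΔL, ΔJ).
(c)–(d): forbidden (ΔS, ΔL, ΔJ).
(c)–(e): forbidden (ΔS).
(d)–(e): forbidden (parity, ΔL, ΔJ).
Allowed pairs: 2 of 10.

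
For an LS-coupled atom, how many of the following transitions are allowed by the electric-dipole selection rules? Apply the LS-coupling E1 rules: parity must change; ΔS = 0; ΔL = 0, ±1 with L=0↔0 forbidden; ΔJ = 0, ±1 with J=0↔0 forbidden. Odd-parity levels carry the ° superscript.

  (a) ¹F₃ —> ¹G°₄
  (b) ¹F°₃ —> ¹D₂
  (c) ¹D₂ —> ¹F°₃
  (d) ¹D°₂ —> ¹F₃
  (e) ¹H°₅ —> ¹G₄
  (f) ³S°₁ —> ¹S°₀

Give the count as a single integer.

(a) allowed
(b) allowed
(c) allowed
(d) allowed
(e) allowed
(f) forbidden (parity, ΔS, ΔL fail)
Total allowed: 5 of 6.

5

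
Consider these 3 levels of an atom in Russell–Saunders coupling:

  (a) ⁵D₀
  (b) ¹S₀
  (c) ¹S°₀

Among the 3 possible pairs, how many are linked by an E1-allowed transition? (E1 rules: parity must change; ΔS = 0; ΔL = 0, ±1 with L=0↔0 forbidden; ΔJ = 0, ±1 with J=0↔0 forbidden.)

(a)–(b): forbidden (parity, ΔS, ΔL, ΔJ).
(a)–(c): forbidden (ΔS, ΔL, ΔJ).
(b)–(c): forbidden (ΔL, ΔJ).
Allowed pairs: 0 of 3.

0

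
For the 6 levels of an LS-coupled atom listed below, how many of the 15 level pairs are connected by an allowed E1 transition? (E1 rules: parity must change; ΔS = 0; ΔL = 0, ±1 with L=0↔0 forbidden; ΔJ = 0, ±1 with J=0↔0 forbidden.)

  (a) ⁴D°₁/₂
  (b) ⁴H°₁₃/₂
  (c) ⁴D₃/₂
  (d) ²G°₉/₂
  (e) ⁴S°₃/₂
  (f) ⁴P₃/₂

(a)–(b): forbidden (parity, ΔL, ΔJ).
(a)–(c): allowed.
(a)–(d): forbidden (parity, ΔS, ΔL, ΔJ).
(a)–(e): forbidden (parity, ΔL).
(a)–(f): allowed.
(b)–(c): forbidden (ΔL, ΔJ).
(b)–(d): forbidden (parity, ΔS, ΔJ).
(b)–(e): forbidden (parity, ΔL, ΔJ).
(b)–(f): forbidden (ΔL, ΔJ).
(c)–(d): forbidden (ΔS, ΔL, ΔJ).
(c)–(e): forbidden (ΔL).
(c)–(f): forbidden (parity).
(d)–(e): forbidden (parity, ΔS, ΔL, ΔJ).
(d)–(f): forbidden (ΔS, ΔL, ΔJ).
(e)–(f): allowed.
Allowed pairs: 3 of 15.

3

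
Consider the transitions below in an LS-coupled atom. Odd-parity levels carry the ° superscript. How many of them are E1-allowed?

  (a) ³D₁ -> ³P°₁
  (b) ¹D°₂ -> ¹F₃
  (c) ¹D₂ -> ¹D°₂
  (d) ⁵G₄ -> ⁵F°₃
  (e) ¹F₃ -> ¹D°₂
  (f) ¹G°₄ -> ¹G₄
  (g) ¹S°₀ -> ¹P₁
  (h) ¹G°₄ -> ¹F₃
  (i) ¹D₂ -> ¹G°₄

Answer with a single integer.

(a) allowed
(b) allowed
(c) allowed
(d) allowed
(e) allowed
(f) allowed
(g) allowed
(h) allowed
(i) forbidden (ΔL, ΔJ fail)
Total allowed: 8 of 9.

8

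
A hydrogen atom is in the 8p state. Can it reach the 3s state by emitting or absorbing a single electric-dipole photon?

allowed

Initial l = 1, final l = 0, so Δl = -1. E1 requires Δl = ±1: passes.
All E1 selection rules are satisfied.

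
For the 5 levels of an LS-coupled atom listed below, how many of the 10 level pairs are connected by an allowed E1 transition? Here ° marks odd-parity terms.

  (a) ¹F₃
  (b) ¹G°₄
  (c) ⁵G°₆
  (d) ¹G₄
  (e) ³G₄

(a)–(b): allowed.
(a)–(c): forbidden (ΔS, ΔJ).
(a)–(d): forbidden (parity).
(a)–(e): forbidden (parity, ΔS).
(b)–(c): forbidden (parity, ΔS, ΔJ).
(b)–(d): allowed.
(b)–(e): forbidden (ΔS).
(c)–(d): forbidden (ΔS, ΔJ).
(c)–(e): forbidden (ΔS, ΔJ).
(d)–(e): forbidden (parity, ΔS).
Allowed pairs: 2 of 10.

2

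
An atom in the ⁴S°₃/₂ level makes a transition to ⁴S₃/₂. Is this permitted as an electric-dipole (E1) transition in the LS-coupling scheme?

forbidden

Reading off the term symbols: S 3/2→3/2, L 0→0, J 3/2→3/2, parity odd→even.
Parity must change: odd → even — ✓.
ΔS = 0: S: 3/2 → 3/2 — ✓.
ΔL = 0, ±1 (not L=0↔0): L: 0 → 0, ΔL = +0 — ✗.
ΔJ = 0, ±1 (not J=0↔0): J: 3/2 → 3/2, ΔJ = +0 — ✓.
Rule(s) violated: ΔL.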